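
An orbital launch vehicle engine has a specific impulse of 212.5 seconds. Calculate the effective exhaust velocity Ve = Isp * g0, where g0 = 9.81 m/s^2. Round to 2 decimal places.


Step 1: Ve = Isp * g0 = 212.5 * 9.81
Step 2: Ve = 2084.63 m/s

2084.63


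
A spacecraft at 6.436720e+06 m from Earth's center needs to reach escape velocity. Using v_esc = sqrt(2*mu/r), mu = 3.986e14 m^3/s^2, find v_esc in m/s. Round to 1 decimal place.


Step 1: 2*mu/r = 2 * 3.986e14 / 6.436720e+06 = 123851899.7253
Step 2: v_esc = sqrt(123851899.7253) = 11128.9 m/s

11128.9


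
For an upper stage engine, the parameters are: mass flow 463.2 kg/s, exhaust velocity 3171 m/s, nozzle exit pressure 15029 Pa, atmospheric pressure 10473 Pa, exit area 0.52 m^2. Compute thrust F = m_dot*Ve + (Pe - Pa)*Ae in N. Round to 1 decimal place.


Step 1: Momentum thrust = m_dot * Ve = 463.2 * 3171 = 1468807.2 N
Step 2: Pressure thrust = (Pe - Pa) * Ae = (15029 - 10473) * 0.52 = 2369.12 N
Step 3: Total thrust F = 1468807.2 + 2369.12 = 1471176.3 N

1471176.3


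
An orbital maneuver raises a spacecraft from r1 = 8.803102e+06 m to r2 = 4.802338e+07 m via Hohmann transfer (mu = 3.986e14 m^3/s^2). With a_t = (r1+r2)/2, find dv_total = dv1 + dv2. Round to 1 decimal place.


Step 1: Transfer semi-major axis a_t = (8.803102e+06 + 4.802338e+07) / 2 = 2.841324e+07 m
Step 2: v1 (circular at r1) = sqrt(mu/r1) = 6729.0 m/s
Step 3: v_t1 = sqrt(mu*(2/r1 - 1/a_t)) = 8748.16 m/s
Step 4: dv1 = |8748.16 - 6729.0| = 2019.16 m/s
Step 5: v2 (circular at r2) = 2880.99 m/s, v_t2 = 1603.61 m/s
Step 6: dv2 = |2880.99 - 1603.61| = 1277.38 m/s
Step 7: Total delta-v = 2019.16 + 1277.38 = 3296.5 m/s

3296.5


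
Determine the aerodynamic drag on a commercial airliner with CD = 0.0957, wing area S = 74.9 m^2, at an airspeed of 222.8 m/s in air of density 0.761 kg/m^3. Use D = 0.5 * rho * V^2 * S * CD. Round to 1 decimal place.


Step 1: Dynamic pressure q = 0.5 * 0.761 * 222.8^2 = 18887.9591 Pa
Step 2: Drag D = q * S * CD = 18887.9591 * 74.9 * 0.0957
Step 3: D = 135387.6 N

135387.6


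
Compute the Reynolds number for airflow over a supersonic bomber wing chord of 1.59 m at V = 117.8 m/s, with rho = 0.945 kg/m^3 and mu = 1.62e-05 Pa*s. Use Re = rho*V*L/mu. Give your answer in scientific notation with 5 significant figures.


Step 1: Numerator = rho * V * L = 0.945 * 117.8 * 1.59 = 177.00039
Step 2: Re = 177.00039 / 1.62e-05
Step 3: Re = 1.0926e+07

1.0926e+07


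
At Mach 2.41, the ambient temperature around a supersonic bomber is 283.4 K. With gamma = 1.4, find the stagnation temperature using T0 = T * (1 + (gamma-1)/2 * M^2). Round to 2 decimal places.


Step 1: (gamma-1)/2 = 0.2
Step 2: M^2 = 5.8081
Step 3: 1 + 0.2 * 5.8081 = 2.16162
Step 4: T0 = 283.4 * 2.16162 = 612.60 K

612.60


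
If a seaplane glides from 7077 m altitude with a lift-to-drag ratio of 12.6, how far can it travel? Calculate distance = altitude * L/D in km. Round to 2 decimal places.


Step 1: Glide distance = altitude * L/D = 7077 * 12.6 = 89170.2 m
Step 2: Convert to km: 89170.2 / 1000 = 89.17 km

89.17


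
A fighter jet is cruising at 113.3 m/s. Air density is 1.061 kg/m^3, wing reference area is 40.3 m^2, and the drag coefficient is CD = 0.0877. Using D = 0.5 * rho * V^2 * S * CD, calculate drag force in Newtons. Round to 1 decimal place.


Step 1: Dynamic pressure q = 0.5 * 1.061 * 113.3^2 = 6809.9701 Pa
Step 2: Drag D = q * S * CD = 6809.9701 * 40.3 * 0.0877
Step 3: D = 24068.5 N

24068.5


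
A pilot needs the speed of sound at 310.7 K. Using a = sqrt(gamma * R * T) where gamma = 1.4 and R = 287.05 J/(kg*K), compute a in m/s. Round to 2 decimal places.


Step 1: gamma * R * T = 1.4 * 287.05 * 310.7 = 124861.009
Step 2: a = sqrt(124861.009) = 353.36 m/s

353.36


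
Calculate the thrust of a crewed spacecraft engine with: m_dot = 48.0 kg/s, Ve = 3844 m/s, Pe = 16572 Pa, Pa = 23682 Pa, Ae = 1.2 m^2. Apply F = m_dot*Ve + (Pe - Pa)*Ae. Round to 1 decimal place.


Step 1: Momentum thrust = m_dot * Ve = 48.0 * 3844 = 184512.0 N
Step 2: Pressure thrust = (Pe - Pa) * Ae = (16572 - 23682) * 1.2 = -8532.0 N
Step 3: Total thrust F = 184512.0 + -8532.0 = 175980.0 N

175980.0


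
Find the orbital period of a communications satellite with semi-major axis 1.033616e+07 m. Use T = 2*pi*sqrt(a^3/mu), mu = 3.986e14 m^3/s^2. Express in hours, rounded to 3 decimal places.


Step 1: a^3 / mu = 1.104276e+21 / 3.986e14 = 2.770387e+06
Step 2: sqrt(2.770387e+06) = 1664.4478 s
Step 3: T = 2*pi * 1664.4478 = 10458.03 s
Step 4: T in hours = 10458.03 / 3600 = 2.905 hours

2.905


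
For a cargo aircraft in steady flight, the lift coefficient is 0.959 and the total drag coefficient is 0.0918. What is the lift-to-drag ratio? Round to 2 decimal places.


Step 1: L/D = CL / CD = 0.959 / 0.0918
Step 2: L/D = 10.45

10.45


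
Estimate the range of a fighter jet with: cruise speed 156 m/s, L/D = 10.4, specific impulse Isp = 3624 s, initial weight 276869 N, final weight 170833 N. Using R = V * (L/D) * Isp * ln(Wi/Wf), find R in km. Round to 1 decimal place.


Step 1: Coefficient = V * (L/D) * Isp = 156 * 10.4 * 3624 = 5879577.6 m
Step 2: Wi/Wf = 276869 / 170833 = 1.6207
Step 3: ln(1.6207) = 0.482858
Step 4: R = 5879577.6 * 0.482858 = 2839001.1 m = 2839.0 km

2839.0


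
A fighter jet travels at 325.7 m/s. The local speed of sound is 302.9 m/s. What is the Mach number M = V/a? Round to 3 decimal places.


Step 1: M = V / a = 325.7 / 302.9
Step 2: M = 1.075

1.075


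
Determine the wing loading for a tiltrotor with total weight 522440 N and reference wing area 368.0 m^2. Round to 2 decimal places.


Step 1: Wing loading = W / S = 522440 / 368.0
Step 2: Wing loading = 1419.67 N/m^2

1419.67


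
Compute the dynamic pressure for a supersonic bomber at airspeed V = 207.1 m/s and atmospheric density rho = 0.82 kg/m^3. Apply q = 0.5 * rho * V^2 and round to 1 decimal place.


Step 1: V^2 = 207.1^2 = 42890.41
Step 2: q = 0.5 * 0.82 * 42890.41
Step 3: q = 17585.1 Pa

17585.1


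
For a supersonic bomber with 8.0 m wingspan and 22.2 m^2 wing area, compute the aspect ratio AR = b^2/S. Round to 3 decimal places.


Step 1: b^2 = 8.0^2 = 64.0
Step 2: AR = 64.0 / 22.2 = 2.883

2.883


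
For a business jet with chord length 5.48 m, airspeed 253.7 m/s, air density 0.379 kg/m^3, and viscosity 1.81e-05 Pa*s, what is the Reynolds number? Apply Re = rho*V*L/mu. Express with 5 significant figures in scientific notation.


Step 1: Numerator = rho * V * L = 0.379 * 253.7 * 5.48 = 526.914604
Step 2: Re = 526.914604 / 1.81e-05
Step 3: Re = 2.9111e+07

2.9111e+07


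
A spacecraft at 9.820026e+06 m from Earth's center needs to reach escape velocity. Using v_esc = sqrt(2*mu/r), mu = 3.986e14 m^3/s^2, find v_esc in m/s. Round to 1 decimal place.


Step 1: 2*mu/r = 2 * 3.986e14 / 9.820026e+06 = 81181047.7895
Step 2: v_esc = sqrt(81181047.7895) = 9010.1 m/s

9010.1


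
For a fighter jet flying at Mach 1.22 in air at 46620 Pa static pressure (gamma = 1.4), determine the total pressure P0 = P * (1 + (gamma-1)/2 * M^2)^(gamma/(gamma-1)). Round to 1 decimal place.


Step 1: (gamma-1)/2 * M^2 = 0.2 * 1.4884 = 0.29768
Step 2: 1 + 0.29768 = 1.29768
Step 3: Exponent gamma/(gamma-1) = 3.5
Step 4: P0 = 46620 * 1.29768^3.5 = 116053.7 Pa

116053.7


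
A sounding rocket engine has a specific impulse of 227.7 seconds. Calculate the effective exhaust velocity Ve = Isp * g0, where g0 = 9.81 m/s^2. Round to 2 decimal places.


Step 1: Ve = Isp * g0 = 227.7 * 9.81
Step 2: Ve = 2233.74 m/s

2233.74


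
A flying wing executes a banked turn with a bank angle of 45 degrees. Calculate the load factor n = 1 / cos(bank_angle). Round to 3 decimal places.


Step 1: Convert 45 degrees to radians = 0.785398
Step 2: cos(45 deg) = 0.707107
Step 3: n = 1 / 0.707107 = 1.414

1.414


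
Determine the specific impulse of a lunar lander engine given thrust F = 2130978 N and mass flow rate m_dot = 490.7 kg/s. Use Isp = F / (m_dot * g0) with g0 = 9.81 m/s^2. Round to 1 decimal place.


Step 1: m_dot * g0 = 490.7 * 9.81 = 4813.77
Step 2: Isp = 2130978 / 4813.77 = 442.7 s

442.7


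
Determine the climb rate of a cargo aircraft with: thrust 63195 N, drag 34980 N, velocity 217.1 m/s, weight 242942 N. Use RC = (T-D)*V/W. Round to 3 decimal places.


Step 1: Excess thrust = T - D = 63195 - 34980 = 28215 N
Step 2: Excess power = 28215 * 217.1 = 6125476.5 W
Step 3: RC = 6125476.5 / 242942 = 25.214 m/s

25.214


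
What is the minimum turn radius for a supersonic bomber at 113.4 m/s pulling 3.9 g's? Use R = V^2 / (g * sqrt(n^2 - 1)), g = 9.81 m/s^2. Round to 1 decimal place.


Step 1: V^2 = 113.4^2 = 12859.56
Step 2: n^2 - 1 = 3.9^2 - 1 = 14.21
Step 3: sqrt(14.21) = 3.769615
Step 4: R = 12859.56 / (9.81 * 3.769615) = 347.7 m

347.7


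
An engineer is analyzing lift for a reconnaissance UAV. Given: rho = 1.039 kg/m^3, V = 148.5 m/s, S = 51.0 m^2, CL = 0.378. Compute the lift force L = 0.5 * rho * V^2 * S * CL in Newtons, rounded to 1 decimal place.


Step 1: Calculate dynamic pressure q = 0.5 * 1.039 * 148.5^2 = 0.5 * 1.039 * 22052.25 = 11456.1439 Pa
Step 2: Multiply by wing area and lift coefficient: L = 11456.1439 * 51.0 * 0.378
Step 3: L = 584263.3376 * 0.378 = 220851.5 N

220851.5


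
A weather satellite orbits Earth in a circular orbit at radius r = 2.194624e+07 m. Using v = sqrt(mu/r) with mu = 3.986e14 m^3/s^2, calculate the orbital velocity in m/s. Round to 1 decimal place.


Step 1: mu / r = 3.986e14 / 2.194624e+07 = 18162564.5213
Step 2: v = sqrt(18162564.5213) = 4261.8 m/s

4261.8


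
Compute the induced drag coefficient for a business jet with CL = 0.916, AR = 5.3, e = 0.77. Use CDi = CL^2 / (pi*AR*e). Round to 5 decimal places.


Step 1: CL^2 = 0.916^2 = 0.839056
Step 2: pi * AR * e = 3.14159 * 5.3 * 0.77 = 12.82084
Step 3: CDi = 0.839056 / 12.82084 = 0.06544

0.06544


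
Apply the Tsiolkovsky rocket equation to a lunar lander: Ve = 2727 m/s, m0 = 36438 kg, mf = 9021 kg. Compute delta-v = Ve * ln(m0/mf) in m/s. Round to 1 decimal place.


Step 1: Mass ratio m0/mf = 36438 / 9021 = 4.039242
Step 2: ln(4.039242) = 1.396057
Step 3: delta-v = 2727 * 1.396057 = 3807.0 m/s

3807.0


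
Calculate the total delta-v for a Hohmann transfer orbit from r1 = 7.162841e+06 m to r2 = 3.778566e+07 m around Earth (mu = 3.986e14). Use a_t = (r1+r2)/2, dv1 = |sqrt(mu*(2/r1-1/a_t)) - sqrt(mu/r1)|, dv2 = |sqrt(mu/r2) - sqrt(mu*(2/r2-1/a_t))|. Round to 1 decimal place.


Step 1: Transfer semi-major axis a_t = (7.162841e+06 + 3.778566e+07) / 2 = 2.247425e+07 m
Step 2: v1 (circular at r1) = sqrt(mu/r1) = 7459.78 m/s
Step 3: v_t1 = sqrt(mu*(2/r1 - 1/a_t)) = 9672.68 m/s
Step 4: dv1 = |9672.68 - 7459.78| = 2212.9 m/s
Step 5: v2 (circular at r2) = 3247.92 m/s, v_t2 = 1833.6 m/s
Step 6: dv2 = |3247.92 - 1833.6| = 1414.32 m/s
Step 7: Total delta-v = 2212.9 + 1414.32 = 3627.2 m/s

3627.2


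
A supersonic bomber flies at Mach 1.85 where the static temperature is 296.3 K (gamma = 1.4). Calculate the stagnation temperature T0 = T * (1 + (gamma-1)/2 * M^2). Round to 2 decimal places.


Step 1: (gamma-1)/2 = 0.2
Step 2: M^2 = 3.4225
Step 3: 1 + 0.2 * 3.4225 = 1.6845
Step 4: T0 = 296.3 * 1.6845 = 499.12 K

499.12


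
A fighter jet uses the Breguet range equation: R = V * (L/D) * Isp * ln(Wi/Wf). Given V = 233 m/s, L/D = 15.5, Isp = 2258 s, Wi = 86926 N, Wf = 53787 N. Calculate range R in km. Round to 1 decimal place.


Step 1: Coefficient = V * (L/D) * Isp = 233 * 15.5 * 2258 = 8154767.0 m
Step 2: Wi/Wf = 86926 / 53787 = 1.616115
Step 3: ln(1.616115) = 0.480025
Step 4: R = 8154767.0 * 0.480025 = 3914495.1 m = 3914.5 km

3914.5


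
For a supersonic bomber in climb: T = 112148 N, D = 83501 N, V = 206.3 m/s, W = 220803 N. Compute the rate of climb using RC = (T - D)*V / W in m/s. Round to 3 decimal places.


Step 1: Excess thrust = T - D = 112148 - 83501 = 28647 N
Step 2: Excess power = 28647 * 206.3 = 5909876.1 W
Step 3: RC = 5909876.1 / 220803 = 26.765 m/s

26.765


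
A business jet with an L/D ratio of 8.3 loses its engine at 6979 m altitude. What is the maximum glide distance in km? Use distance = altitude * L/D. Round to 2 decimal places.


Step 1: Glide distance = altitude * L/D = 6979 * 8.3 = 57925.7 m
Step 2: Convert to km: 57925.7 / 1000 = 57.93 km

57.93


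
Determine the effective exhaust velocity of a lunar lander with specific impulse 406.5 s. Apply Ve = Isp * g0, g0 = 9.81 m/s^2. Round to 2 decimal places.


Step 1: Ve = Isp * g0 = 406.5 * 9.81
Step 2: Ve = 3987.77 m/s

3987.77


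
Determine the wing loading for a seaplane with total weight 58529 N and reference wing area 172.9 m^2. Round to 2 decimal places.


Step 1: Wing loading = W / S = 58529 / 172.9
Step 2: Wing loading = 338.51 N/m^2

338.51


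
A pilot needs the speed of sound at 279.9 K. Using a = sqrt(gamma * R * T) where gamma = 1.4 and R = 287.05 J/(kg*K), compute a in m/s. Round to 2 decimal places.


Step 1: gamma * R * T = 1.4 * 287.05 * 279.9 = 112483.413
Step 2: a = sqrt(112483.413) = 335.39 m/s

335.39


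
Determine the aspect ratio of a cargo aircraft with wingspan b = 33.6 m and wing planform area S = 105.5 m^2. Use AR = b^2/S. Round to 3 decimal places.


Step 1: b^2 = 33.6^2 = 1128.96
Step 2: AR = 1128.96 / 105.5 = 10.701

10.701


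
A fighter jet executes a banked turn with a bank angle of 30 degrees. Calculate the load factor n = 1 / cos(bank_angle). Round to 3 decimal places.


Step 1: Convert 30 degrees to radians = 0.523599
Step 2: cos(30 deg) = 0.866025
Step 3: n = 1 / 0.866025 = 1.155

1.155


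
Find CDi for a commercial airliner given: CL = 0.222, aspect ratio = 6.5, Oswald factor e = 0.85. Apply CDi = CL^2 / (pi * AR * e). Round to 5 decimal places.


Step 1: CL^2 = 0.222^2 = 0.049284
Step 2: pi * AR * e = 3.14159 * 6.5 * 0.85 = 17.357299
Step 3: CDi = 0.049284 / 17.357299 = 0.00284

0.00284


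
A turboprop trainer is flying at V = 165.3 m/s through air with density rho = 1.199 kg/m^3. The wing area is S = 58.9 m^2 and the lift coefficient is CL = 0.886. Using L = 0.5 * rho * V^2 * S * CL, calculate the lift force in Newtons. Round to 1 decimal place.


Step 1: Calculate dynamic pressure q = 0.5 * 1.199 * 165.3^2 = 0.5 * 1.199 * 27324.09 = 16380.792 Pa
Step 2: Multiply by wing area and lift coefficient: L = 16380.792 * 58.9 * 0.886
Step 3: L = 964828.6461 * 0.886 = 854838.2 N

854838.2


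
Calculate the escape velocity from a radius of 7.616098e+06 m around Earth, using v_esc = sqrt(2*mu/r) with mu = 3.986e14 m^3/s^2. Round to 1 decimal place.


Step 1: 2*mu/r = 2 * 3.986e14 / 7.616098e+06 = 104673022.8524
Step 2: v_esc = sqrt(104673022.8524) = 10231.0 m/s

10231.0


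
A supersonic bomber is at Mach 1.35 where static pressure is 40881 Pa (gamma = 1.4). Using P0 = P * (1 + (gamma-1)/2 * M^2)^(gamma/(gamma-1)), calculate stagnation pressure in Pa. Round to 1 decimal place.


Step 1: (gamma-1)/2 * M^2 = 0.2 * 1.8225 = 0.3645
Step 2: 1 + 0.3645 = 1.3645
Step 3: Exponent gamma/(gamma-1) = 3.5
Step 4: P0 = 40881 * 1.3645^3.5 = 121319.0 Pa

121319.0


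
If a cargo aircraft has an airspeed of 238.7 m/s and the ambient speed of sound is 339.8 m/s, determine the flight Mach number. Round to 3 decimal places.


Step 1: M = V / a = 238.7 / 339.8
Step 2: M = 0.702

0.702


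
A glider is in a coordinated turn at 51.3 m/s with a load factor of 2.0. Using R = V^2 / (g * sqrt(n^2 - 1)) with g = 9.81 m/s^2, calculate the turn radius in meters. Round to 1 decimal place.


Step 1: V^2 = 51.3^2 = 2631.69
Step 2: n^2 - 1 = 2.0^2 - 1 = 3.0
Step 3: sqrt(3.0) = 1.732051
Step 4: R = 2631.69 / (9.81 * 1.732051) = 154.9 m

154.9


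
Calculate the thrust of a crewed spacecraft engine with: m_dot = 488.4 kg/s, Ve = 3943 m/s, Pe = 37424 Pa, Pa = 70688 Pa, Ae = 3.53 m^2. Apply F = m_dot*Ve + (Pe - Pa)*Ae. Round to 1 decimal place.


Step 1: Momentum thrust = m_dot * Ve = 488.4 * 3943 = 1925761.2 N
Step 2: Pressure thrust = (Pe - Pa) * Ae = (37424 - 70688) * 3.53 = -117421.92 N
Step 3: Total thrust F = 1925761.2 + -117421.92 = 1808339.3 N

1808339.3


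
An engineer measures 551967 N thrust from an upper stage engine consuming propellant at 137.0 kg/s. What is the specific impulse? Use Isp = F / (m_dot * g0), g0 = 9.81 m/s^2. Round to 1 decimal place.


Step 1: m_dot * g0 = 137.0 * 9.81 = 1343.97
Step 2: Isp = 551967 / 1343.97 = 410.7 s

410.7


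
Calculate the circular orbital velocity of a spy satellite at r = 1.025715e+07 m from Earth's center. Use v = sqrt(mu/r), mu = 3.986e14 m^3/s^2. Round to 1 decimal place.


Step 1: mu / r = 3.986e14 / 1.025715e+07 = 38860697.1722
Step 2: v = sqrt(38860697.1722) = 6233.8 m/s

6233.8


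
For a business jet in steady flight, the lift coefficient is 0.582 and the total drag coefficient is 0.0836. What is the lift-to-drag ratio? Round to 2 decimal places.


Step 1: L/D = CL / CD = 0.582 / 0.0836
Step 2: L/D = 6.96

6.96


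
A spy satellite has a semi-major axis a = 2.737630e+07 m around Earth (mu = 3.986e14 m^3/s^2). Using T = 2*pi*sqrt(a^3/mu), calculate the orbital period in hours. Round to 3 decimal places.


Step 1: a^3 / mu = 2.051749e+22 / 3.986e14 = 5.147389e+07
Step 2: sqrt(5.147389e+07) = 7174.5304 s
Step 3: T = 2*pi * 7174.5304 = 45078.9 s
Step 4: T in hours = 45078.9 / 3600 = 12.522 hours

12.522


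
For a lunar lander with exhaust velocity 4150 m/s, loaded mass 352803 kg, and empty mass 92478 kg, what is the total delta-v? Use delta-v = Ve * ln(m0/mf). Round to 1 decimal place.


Step 1: Mass ratio m0/mf = 352803 / 92478 = 3.814994
Step 2: ln(3.814994) = 1.338939
Step 3: delta-v = 4150 * 1.338939 = 5556.6 m/s

5556.6


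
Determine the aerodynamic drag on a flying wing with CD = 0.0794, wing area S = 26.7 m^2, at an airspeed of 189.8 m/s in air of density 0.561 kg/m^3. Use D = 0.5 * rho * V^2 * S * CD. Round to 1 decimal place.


Step 1: Dynamic pressure q = 0.5 * 0.561 * 189.8^2 = 10104.7432 Pa
Step 2: Drag D = q * S * CD = 10104.7432 * 26.7 * 0.0794
Step 3: D = 21421.9 N

21421.9


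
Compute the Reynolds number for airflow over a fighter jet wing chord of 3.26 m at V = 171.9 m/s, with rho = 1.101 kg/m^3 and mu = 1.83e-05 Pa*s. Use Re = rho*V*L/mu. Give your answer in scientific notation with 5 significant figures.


Step 1: Numerator = rho * V * L = 1.101 * 171.9 * 3.26 = 616.993794
Step 2: Re = 616.993794 / 1.83e-05
Step 3: Re = 3.3716e+07

3.3716e+07


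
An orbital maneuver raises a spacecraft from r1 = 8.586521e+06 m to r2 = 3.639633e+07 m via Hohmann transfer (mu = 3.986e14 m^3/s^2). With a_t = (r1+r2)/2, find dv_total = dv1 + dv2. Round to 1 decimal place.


Step 1: Transfer semi-major axis a_t = (8.586521e+06 + 3.639633e+07) / 2 = 2.249143e+07 m
Step 2: v1 (circular at r1) = sqrt(mu/r1) = 6813.34 m/s
Step 3: v_t1 = sqrt(mu*(2/r1 - 1/a_t)) = 8667.23 m/s
Step 4: dv1 = |8667.23 - 6813.34| = 1853.89 m/s
Step 5: v2 (circular at r2) = 3309.33 m/s, v_t2 = 2044.75 m/s
Step 6: dv2 = |3309.33 - 2044.75| = 1264.58 m/s
Step 7: Total delta-v = 1853.89 + 1264.58 = 3118.5 m/s

3118.5


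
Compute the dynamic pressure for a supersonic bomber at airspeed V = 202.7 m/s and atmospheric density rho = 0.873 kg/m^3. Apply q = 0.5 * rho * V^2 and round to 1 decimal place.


Step 1: V^2 = 202.7^2 = 41087.29
Step 2: q = 0.5 * 0.873 * 41087.29
Step 3: q = 17934.6 Pa

17934.6


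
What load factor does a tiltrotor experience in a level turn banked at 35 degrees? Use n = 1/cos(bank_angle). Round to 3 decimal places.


Step 1: Convert 35 degrees to radians = 0.610865
Step 2: cos(35 deg) = 0.819152
Step 3: n = 1 / 0.819152 = 1.221

1.221


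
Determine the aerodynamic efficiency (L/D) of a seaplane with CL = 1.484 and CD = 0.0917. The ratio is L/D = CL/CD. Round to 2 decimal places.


Step 1: L/D = CL / CD = 1.484 / 0.0917
Step 2: L/D = 16.18

16.18


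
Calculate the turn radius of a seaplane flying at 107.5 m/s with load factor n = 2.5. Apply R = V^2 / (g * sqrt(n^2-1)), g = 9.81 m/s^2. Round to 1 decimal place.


Step 1: V^2 = 107.5^2 = 11556.25
Step 2: n^2 - 1 = 2.5^2 - 1 = 5.25
Step 3: sqrt(5.25) = 2.291288
Step 4: R = 11556.25 / (9.81 * 2.291288) = 514.1 m

514.1


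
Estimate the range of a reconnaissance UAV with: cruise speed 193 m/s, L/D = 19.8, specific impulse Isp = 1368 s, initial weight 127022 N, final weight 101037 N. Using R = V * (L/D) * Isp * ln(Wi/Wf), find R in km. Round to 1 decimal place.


Step 1: Coefficient = V * (L/D) * Isp = 193 * 19.8 * 1368 = 5227675.2 m
Step 2: Wi/Wf = 127022 / 101037 = 1.257183
Step 3: ln(1.257183) = 0.228874
Step 4: R = 5227675.2 * 0.228874 = 1196476.4 m = 1196.5 km

1196.5


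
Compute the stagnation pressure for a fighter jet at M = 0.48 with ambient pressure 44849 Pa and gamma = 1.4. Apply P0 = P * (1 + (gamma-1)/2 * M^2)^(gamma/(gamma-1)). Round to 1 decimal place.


Step 1: (gamma-1)/2 * M^2 = 0.2 * 0.2304 = 0.04608
Step 2: 1 + 0.04608 = 1.04608
Step 3: Exponent gamma/(gamma-1) = 3.5
Step 4: P0 = 44849 * 1.04608^3.5 = 52508.5 Pa

52508.5


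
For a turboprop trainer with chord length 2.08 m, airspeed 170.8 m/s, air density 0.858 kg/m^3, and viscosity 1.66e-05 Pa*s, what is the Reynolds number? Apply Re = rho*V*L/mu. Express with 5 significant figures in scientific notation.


Step 1: Numerator = rho * V * L = 0.858 * 170.8 * 2.08 = 304.816512
Step 2: Re = 304.816512 / 1.66e-05
Step 3: Re = 1.8362e+07

1.8362e+07


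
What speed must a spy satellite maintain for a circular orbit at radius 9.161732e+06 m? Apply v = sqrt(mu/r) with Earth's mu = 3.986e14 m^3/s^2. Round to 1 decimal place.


Step 1: mu / r = 3.986e14 / 9.161732e+06 = 43507057.3992
Step 2: v = sqrt(43507057.3992) = 6596.0 m/s

6596.0


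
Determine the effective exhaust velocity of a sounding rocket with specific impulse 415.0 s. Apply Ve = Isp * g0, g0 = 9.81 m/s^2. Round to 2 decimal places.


Step 1: Ve = Isp * g0 = 415.0 * 9.81
Step 2: Ve = 4071.15 m/s

4071.15


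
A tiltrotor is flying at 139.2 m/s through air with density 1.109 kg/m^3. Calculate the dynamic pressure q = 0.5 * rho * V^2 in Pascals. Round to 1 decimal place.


Step 1: V^2 = 139.2^2 = 19376.64
Step 2: q = 0.5 * 1.109 * 19376.64
Step 3: q = 10744.3 Pa

10744.3


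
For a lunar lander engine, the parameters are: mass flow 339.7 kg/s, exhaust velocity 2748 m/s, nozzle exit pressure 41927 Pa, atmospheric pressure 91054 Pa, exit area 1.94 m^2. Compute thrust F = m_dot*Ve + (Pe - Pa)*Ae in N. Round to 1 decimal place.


Step 1: Momentum thrust = m_dot * Ve = 339.7 * 2748 = 933495.6 N
Step 2: Pressure thrust = (Pe - Pa) * Ae = (41927 - 91054) * 1.94 = -95306.38 N
Step 3: Total thrust F = 933495.6 + -95306.38 = 838189.2 N

838189.2


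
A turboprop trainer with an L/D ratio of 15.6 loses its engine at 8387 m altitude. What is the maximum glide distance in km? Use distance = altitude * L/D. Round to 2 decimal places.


Step 1: Glide distance = altitude * L/D = 8387 * 15.6 = 130837.2 m
Step 2: Convert to km: 130837.2 / 1000 = 130.84 km

130.84


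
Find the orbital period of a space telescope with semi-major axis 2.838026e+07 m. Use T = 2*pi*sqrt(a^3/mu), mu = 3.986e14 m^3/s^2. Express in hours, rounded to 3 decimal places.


Step 1: a^3 / mu = 2.285857e+22 / 3.986e14 = 5.734715e+07
Step 2: sqrt(5.734715e+07) = 7572.7899 s
Step 3: T = 2*pi * 7572.7899 = 47581.24 s
Step 4: T in hours = 47581.24 / 3600 = 13.217 hours

13.217


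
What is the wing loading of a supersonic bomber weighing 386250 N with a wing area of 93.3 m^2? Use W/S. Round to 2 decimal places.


Step 1: Wing loading = W / S = 386250 / 93.3
Step 2: Wing loading = 4139.87 N/m^2

4139.87


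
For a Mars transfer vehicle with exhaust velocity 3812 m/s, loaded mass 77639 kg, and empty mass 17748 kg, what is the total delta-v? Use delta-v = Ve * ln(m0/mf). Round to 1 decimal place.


Step 1: Mass ratio m0/mf = 77639 / 17748 = 4.374521
Step 2: ln(4.374521) = 1.475797
Step 3: delta-v = 3812 * 1.475797 = 5625.7 m/s

5625.7


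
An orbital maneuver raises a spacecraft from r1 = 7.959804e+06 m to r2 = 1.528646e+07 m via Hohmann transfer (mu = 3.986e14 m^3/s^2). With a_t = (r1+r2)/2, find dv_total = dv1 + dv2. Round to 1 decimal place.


Step 1: Transfer semi-major axis a_t = (7.959804e+06 + 1.528646e+07) / 2 = 1.162313e+07 m
Step 2: v1 (circular at r1) = sqrt(mu/r1) = 7076.48 m/s
Step 3: v_t1 = sqrt(mu*(2/r1 - 1/a_t)) = 8115.39 m/s
Step 4: dv1 = |8115.39 - 7076.48| = 1038.91 m/s
Step 5: v2 (circular at r2) = 5106.4 m/s, v_t2 = 4225.76 m/s
Step 6: dv2 = |5106.4 - 4225.76| = 880.64 m/s
Step 7: Total delta-v = 1038.91 + 880.64 = 1919.6 m/s

1919.6


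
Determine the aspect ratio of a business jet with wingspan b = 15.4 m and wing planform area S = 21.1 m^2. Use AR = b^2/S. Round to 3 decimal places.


Step 1: b^2 = 15.4^2 = 237.16
Step 2: AR = 237.16 / 21.1 = 11.240

11.240


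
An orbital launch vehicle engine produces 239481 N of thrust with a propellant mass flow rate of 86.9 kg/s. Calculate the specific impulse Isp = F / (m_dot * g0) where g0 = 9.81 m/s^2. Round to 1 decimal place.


Step 1: m_dot * g0 = 86.9 * 9.81 = 852.49
Step 2: Isp = 239481 / 852.49 = 280.9 s

280.9


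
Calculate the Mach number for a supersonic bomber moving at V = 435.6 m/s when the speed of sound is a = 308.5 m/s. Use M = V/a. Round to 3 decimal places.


Step 1: M = V / a = 435.6 / 308.5
Step 2: M = 1.412

1.412


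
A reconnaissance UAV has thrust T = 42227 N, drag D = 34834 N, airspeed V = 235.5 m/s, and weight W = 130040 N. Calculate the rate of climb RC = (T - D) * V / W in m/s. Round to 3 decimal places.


Step 1: Excess thrust = T - D = 42227 - 34834 = 7393 N
Step 2: Excess power = 7393 * 235.5 = 1741051.5 W
Step 3: RC = 1741051.5 / 130040 = 13.389 m/s

13.389


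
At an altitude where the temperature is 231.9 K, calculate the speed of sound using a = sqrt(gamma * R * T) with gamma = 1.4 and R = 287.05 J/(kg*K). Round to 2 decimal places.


Step 1: gamma * R * T = 1.4 * 287.05 * 231.9 = 93193.653
Step 2: a = sqrt(93193.653) = 305.28 m/s

305.28


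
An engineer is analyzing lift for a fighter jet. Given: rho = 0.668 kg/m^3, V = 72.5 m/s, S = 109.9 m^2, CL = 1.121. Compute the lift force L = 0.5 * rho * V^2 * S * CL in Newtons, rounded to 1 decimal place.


Step 1: Calculate dynamic pressure q = 0.5 * 0.668 * 72.5^2 = 0.5 * 0.668 * 5256.25 = 1755.5875 Pa
Step 2: Multiply by wing area and lift coefficient: L = 1755.5875 * 109.9 * 1.121
Step 3: L = 192939.0663 * 1.121 = 216284.7 N

216284.7


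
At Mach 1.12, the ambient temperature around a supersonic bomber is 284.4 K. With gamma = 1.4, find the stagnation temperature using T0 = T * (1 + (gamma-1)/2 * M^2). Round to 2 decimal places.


Step 1: (gamma-1)/2 = 0.2
Step 2: M^2 = 1.2544
Step 3: 1 + 0.2 * 1.2544 = 1.25088
Step 4: T0 = 284.4 * 1.25088 = 355.75 K

355.75


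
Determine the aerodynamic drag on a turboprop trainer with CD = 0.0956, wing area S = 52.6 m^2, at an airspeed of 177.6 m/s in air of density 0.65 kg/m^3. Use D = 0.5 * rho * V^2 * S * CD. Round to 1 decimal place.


Step 1: Dynamic pressure q = 0.5 * 0.65 * 177.6^2 = 10251.072 Pa
Step 2: Drag D = q * S * CD = 10251.072 * 52.6 * 0.0956
Step 3: D = 51548.1 N

51548.1


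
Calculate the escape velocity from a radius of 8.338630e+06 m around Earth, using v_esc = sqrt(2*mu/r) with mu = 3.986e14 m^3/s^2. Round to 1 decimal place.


Step 1: 2*mu/r = 2 * 3.986e14 / 8.338630e+06 = 95603234.5841
Step 2: v_esc = sqrt(95603234.5841) = 9777.7 m/s

9777.7


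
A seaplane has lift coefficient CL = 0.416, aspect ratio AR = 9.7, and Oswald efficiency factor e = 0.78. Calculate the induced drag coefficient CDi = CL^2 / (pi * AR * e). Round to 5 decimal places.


Step 1: CL^2 = 0.416^2 = 0.173056
Step 2: pi * AR * e = 3.14159 * 9.7 * 0.78 = 23.76929
Step 3: CDi = 0.173056 / 23.76929 = 0.00728

0.00728


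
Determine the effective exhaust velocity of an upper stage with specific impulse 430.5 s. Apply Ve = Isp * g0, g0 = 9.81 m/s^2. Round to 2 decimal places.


Step 1: Ve = Isp * g0 = 430.5 * 9.81
Step 2: Ve = 4223.21 m/s

4223.21


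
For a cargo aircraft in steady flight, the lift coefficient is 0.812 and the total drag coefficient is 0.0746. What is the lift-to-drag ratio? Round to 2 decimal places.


Step 1: L/D = CL / CD = 0.812 / 0.0746
Step 2: L/D = 10.88

10.88


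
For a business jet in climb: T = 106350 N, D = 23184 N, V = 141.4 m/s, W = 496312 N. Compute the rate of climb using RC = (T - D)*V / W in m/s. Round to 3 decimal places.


Step 1: Excess thrust = T - D = 106350 - 23184 = 83166 N
Step 2: Excess power = 83166 * 141.4 = 11759672.4 W
Step 3: RC = 11759672.4 / 496312 = 23.694 m/s

23.694


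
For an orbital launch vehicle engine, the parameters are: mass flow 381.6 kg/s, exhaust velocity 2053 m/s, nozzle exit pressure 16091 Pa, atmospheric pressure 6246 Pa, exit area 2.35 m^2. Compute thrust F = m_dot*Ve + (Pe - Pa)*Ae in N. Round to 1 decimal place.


Step 1: Momentum thrust = m_dot * Ve = 381.6 * 2053 = 783424.8 N
Step 2: Pressure thrust = (Pe - Pa) * Ae = (16091 - 6246) * 2.35 = 23135.75 N
Step 3: Total thrust F = 783424.8 + 23135.75 = 806560.6 N

806560.6


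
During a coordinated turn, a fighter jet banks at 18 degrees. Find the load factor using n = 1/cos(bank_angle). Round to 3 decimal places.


Step 1: Convert 18 degrees to radians = 0.314159
Step 2: cos(18 deg) = 0.951057
Step 3: n = 1 / 0.951057 = 1.051

1.051


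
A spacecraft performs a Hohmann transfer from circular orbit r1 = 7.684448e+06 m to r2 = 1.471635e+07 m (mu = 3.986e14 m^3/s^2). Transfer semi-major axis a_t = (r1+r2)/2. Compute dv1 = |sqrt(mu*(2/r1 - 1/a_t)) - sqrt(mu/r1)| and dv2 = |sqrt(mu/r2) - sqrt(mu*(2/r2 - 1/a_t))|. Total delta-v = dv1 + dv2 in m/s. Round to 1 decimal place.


Step 1: Transfer semi-major axis a_t = (7.684448e+06 + 1.471635e+07) / 2 = 1.120040e+07 m
Step 2: v1 (circular at r1) = sqrt(mu/r1) = 7202.15 m/s
Step 3: v_t1 = sqrt(mu*(2/r1 - 1/a_t)) = 8255.54 m/s
Step 4: dv1 = |8255.54 - 7202.15| = 1053.39 m/s
Step 5: v2 (circular at r2) = 5204.38 m/s, v_t2 = 4310.8 m/s
Step 6: dv2 = |5204.38 - 4310.8| = 893.57 m/s
Step 7: Total delta-v = 1053.39 + 893.57 = 1947.0 m/s

1947.0


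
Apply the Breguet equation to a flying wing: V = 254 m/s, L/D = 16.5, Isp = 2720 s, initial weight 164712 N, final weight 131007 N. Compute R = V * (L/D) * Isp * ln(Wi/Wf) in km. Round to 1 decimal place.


Step 1: Coefficient = V * (L/D) * Isp = 254 * 16.5 * 2720 = 11399520.0 m
Step 2: Wi/Wf = 164712 / 131007 = 1.257276
Step 3: ln(1.257276) = 0.228948
Step 4: R = 11399520.0 * 0.228948 = 2609894.3 m = 2609.9 km

2609.9


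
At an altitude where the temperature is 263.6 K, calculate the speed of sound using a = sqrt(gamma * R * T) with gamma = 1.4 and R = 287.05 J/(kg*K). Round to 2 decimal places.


Step 1: gamma * R * T = 1.4 * 287.05 * 263.6 = 105932.932
Step 2: a = sqrt(105932.932) = 325.47 m/s

325.47


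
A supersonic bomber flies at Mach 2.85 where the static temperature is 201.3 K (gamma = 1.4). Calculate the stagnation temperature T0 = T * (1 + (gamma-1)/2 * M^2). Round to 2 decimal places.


Step 1: (gamma-1)/2 = 0.2
Step 2: M^2 = 8.1225
Step 3: 1 + 0.2 * 8.1225 = 2.6245
Step 4: T0 = 201.3 * 2.6245 = 528.31 K

528.31


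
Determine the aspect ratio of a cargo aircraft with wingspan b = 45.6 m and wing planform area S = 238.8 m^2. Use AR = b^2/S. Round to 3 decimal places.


Step 1: b^2 = 45.6^2 = 2079.36
Step 2: AR = 2079.36 / 238.8 = 8.708

8.708


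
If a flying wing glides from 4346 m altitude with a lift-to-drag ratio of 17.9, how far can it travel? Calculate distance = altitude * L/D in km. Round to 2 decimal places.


Step 1: Glide distance = altitude * L/D = 4346 * 17.9 = 77793.4 m
Step 2: Convert to km: 77793.4 / 1000 = 77.79 km

77.79


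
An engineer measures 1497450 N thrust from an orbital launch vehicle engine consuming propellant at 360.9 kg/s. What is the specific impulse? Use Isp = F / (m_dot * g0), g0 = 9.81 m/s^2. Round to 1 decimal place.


Step 1: m_dot * g0 = 360.9 * 9.81 = 3540.43
Step 2: Isp = 1497450 / 3540.43 = 423.0 s

423.0


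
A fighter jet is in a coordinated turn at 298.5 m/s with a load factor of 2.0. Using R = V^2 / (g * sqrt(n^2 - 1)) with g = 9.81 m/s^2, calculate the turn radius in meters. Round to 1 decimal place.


Step 1: V^2 = 298.5^2 = 89102.25
Step 2: n^2 - 1 = 2.0^2 - 1 = 3.0
Step 3: sqrt(3.0) = 1.732051
Step 4: R = 89102.25 / (9.81 * 1.732051) = 5244.0 m

5244.0


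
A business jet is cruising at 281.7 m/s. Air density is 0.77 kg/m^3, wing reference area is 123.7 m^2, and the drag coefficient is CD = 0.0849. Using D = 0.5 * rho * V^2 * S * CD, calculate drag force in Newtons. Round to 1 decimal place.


Step 1: Dynamic pressure q = 0.5 * 0.77 * 281.7^2 = 30551.6326 Pa
Step 2: Drag D = q * S * CD = 30551.6326 * 123.7 * 0.0849
Step 3: D = 320857.2 N

320857.2


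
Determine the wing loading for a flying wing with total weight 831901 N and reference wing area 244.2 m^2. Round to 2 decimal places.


Step 1: Wing loading = W / S = 831901 / 244.2
Step 2: Wing loading = 3406.64 N/m^2

3406.64


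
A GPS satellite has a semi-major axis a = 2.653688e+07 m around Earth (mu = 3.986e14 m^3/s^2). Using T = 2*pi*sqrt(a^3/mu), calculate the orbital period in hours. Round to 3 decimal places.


Step 1: a^3 / mu = 1.868743e+22 / 3.986e14 = 4.688266e+07
Step 2: sqrt(4.688266e+07) = 6847.0917 s
Step 3: T = 2*pi * 6847.0917 = 43021.55 s
Step 4: T in hours = 43021.55 / 3600 = 11.950 hours

11.950


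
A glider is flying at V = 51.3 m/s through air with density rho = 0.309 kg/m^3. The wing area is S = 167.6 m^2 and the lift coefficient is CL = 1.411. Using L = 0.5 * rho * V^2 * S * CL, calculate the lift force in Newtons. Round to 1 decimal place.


Step 1: Calculate dynamic pressure q = 0.5 * 0.309 * 51.3^2 = 0.5 * 0.309 * 2631.69 = 406.5961 Pa
Step 2: Multiply by wing area and lift coefficient: L = 406.5961 * 167.6 * 1.411
Step 3: L = 68145.5072 * 1.411 = 96153.3 N

96153.3


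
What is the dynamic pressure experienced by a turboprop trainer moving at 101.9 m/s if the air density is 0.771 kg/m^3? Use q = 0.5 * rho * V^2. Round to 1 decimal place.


Step 1: V^2 = 101.9^2 = 10383.61
Step 2: q = 0.5 * 0.771 * 10383.61
Step 3: q = 4002.9 Pa

4002.9


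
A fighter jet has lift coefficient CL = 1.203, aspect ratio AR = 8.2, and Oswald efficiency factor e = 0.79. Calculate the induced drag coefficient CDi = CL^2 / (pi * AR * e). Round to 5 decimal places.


Step 1: CL^2 = 1.203^2 = 1.447209
Step 2: pi * AR * e = 3.14159 * 8.2 * 0.79 = 20.351237
Step 3: CDi = 1.447209 / 20.351237 = 0.07111

0.07111


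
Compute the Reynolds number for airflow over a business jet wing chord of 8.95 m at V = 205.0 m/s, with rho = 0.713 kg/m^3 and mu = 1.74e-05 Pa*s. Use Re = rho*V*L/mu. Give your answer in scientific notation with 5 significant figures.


Step 1: Numerator = rho * V * L = 0.713 * 205.0 * 8.95 = 1308.17675
Step 2: Re = 1308.17675 / 1.74e-05
Step 3: Re = 7.5183e+07

7.5183e+07


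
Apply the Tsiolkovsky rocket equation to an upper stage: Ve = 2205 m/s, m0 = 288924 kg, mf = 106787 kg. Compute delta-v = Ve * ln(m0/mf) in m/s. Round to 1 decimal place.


Step 1: Mass ratio m0/mf = 288924 / 106787 = 2.70561
Step 2: ln(2.70561) = 0.995327
Step 3: delta-v = 2205 * 0.995327 = 2194.7 m/s

2194.7


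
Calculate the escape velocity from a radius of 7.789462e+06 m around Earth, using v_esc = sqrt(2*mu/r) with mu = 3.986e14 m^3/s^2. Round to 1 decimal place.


Step 1: 2*mu/r = 2 * 3.986e14 / 7.789462e+06 = 102343396.7583
Step 2: v_esc = sqrt(102343396.7583) = 10116.5 m/s

10116.5


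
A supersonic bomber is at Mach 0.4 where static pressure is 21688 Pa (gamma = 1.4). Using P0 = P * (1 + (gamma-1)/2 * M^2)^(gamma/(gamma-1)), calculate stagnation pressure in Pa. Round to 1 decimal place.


Step 1: (gamma-1)/2 * M^2 = 0.2 * 0.16 = 0.032
Step 2: 1 + 0.032 = 1.032
Step 3: Exponent gamma/(gamma-1) = 3.5
Step 4: P0 = 21688 * 1.032^3.5 = 24215.8 Pa

24215.8


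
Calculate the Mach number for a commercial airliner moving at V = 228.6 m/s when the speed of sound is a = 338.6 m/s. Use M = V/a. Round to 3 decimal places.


Step 1: M = V / a = 228.6 / 338.6
Step 2: M = 0.675

0.675


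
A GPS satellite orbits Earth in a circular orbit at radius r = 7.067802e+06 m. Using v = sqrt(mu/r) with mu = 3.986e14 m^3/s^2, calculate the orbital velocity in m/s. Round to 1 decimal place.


Step 1: mu / r = 3.986e14 / 7.067802e+06 = 56396599.6784
Step 2: v = sqrt(56396599.6784) = 7509.8 m/s

7509.8


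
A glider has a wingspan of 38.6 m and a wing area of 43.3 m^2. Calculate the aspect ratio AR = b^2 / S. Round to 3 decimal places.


Step 1: b^2 = 38.6^2 = 1489.96
Step 2: AR = 1489.96 / 43.3 = 34.410

34.410


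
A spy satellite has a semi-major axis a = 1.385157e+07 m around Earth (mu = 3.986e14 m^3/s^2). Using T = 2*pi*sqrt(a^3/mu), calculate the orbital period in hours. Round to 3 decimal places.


Step 1: a^3 / mu = 2.657645e+21 / 3.986e14 = 6.667449e+06
Step 2: sqrt(6.667449e+06) = 2582.1404 s
Step 3: T = 2*pi * 2582.1404 = 16224.07 s
Step 4: T in hours = 16224.07 / 3600 = 4.507 hours

4.507


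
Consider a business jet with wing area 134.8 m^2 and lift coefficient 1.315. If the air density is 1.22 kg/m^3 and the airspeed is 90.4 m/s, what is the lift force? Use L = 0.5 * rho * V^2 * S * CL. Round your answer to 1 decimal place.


Step 1: Calculate dynamic pressure q = 0.5 * 1.22 * 90.4^2 = 0.5 * 1.22 * 8172.16 = 4985.0176 Pa
Step 2: Multiply by wing area and lift coefficient: L = 4985.0176 * 134.8 * 1.315
Step 3: L = 671980.3725 * 1.315 = 883654.2 N

883654.2


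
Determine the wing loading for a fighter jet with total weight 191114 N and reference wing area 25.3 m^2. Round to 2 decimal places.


Step 1: Wing loading = W / S = 191114 / 25.3
Step 2: Wing loading = 7553.91 N/m^2

7553.91


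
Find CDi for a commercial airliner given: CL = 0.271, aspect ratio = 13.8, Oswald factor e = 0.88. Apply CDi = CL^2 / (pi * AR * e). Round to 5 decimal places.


Step 1: CL^2 = 0.271^2 = 0.073441
Step 2: pi * AR * e = 3.14159 * 13.8 * 0.88 = 38.151501
Step 3: CDi = 0.073441 / 38.151501 = 0.00192

0.00192


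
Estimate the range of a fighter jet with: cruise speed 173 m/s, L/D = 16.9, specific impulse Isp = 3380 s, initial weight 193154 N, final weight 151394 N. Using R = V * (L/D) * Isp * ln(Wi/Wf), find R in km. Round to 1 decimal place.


Step 1: Coefficient = V * (L/D) * Isp = 173 * 16.9 * 3380 = 9882106.0 m
Step 2: Wi/Wf = 193154 / 151394 = 1.275837
Step 3: ln(1.275837) = 0.243602
Step 4: R = 9882106.0 * 0.243602 = 2407301.7 m = 2407.3 km

2407.3


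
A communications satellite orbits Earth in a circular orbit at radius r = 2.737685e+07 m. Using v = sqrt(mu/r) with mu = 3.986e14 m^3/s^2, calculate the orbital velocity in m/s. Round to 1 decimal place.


Step 1: mu / r = 3.986e14 / 2.737685e+07 = 14559746.6473
Step 2: v = sqrt(14559746.6473) = 3815.7 m/s

3815.7


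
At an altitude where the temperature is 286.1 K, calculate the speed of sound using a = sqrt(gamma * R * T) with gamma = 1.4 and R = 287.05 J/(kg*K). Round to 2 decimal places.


Step 1: gamma * R * T = 1.4 * 287.05 * 286.1 = 114975.007
Step 2: a = sqrt(114975.007) = 339.08 m/s

339.08


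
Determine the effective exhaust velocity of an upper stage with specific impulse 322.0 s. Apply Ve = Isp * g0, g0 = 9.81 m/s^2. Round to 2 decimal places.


Step 1: Ve = Isp * g0 = 322.0 * 9.81
Step 2: Ve = 3158.82 m/s

3158.82


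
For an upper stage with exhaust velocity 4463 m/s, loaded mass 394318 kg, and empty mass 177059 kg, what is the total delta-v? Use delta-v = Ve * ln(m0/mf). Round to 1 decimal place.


Step 1: Mass ratio m0/mf = 394318 / 177059 = 2.227043
Step 2: ln(2.227043) = 0.800675
Step 3: delta-v = 4463 * 0.800675 = 3573.4 m/s

3573.4


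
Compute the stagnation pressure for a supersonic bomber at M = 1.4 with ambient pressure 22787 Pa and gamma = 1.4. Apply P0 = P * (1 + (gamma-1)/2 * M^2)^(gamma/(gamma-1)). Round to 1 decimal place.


Step 1: (gamma-1)/2 * M^2 = 0.2 * 1.96 = 0.392
Step 2: 1 + 0.392 = 1.392
Step 3: Exponent gamma/(gamma-1) = 3.5
Step 4: P0 = 22787 * 1.392^3.5 = 72514.4 Pa

72514.4
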